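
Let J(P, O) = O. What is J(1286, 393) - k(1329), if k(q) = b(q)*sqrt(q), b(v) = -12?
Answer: 393 + 12*sqrt(1329) ≈ 830.47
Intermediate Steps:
k(q) = -12*sqrt(q)
J(1286, 393) - k(1329) = 393 - (-12)*sqrt(1329) = 393 + 12*sqrt(1329)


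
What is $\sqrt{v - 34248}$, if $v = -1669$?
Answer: $7 i \sqrt{733} \approx 189.52 i$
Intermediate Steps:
$\sqrt{v - 34248} = \sqrt{-1669 - 34248} = \sqrt{-35917} = 7 i \sqrt{733}$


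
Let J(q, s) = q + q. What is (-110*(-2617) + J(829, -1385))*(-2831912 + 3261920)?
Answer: 124499356224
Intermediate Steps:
J(q, s) = 2*q
(-110*(-2617) + J(829, -1385))*(-2831912 + 3261920) = (-110*(-2617) + 2*829)*(-2831912 + 3261920) = (287870 + 1658)*430008 = 289528*430008 = 124499356224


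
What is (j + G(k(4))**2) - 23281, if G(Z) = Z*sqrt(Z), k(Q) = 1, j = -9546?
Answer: -32826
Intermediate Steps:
G(Z) = Z**(3/2)
(j + G(k(4))**2) - 23281 = (-9546 + (1**(3/2))**2) - 23281 = (-9546 + 1**2) - 23281 = (-9546 + 1) - 23281 = -9545 - 23281 = -32826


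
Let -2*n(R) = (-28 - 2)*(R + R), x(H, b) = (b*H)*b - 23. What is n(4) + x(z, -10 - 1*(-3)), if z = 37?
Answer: 1910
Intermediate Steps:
x(H, b) = -23 + H*b² (x(H, b) = (H*b)*b - 23 = H*b² - 23 = -23 + H*b²)
n(R) = 30*R (n(R) = -(-28 - 2)*(R + R)/2 = -(-15)*2*R = -(-30)*R = 30*R)
n(4) + x(z, -10 - 1*(-3)) = 30*4 + (-23 + 37*(-10 - 1*(-3))²) = 120 + (-23 + 37*(-10 + 3)²) = 120 + (-23 + 37*(-7)²) = 120 + (-23 + 37*49) = 120 + (-23 + 1813) = 120 + 1790 = 1910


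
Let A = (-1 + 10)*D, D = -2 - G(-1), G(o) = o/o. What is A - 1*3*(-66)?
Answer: 171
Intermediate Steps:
G(o) = 1
D = -3 (D = -2 - 1*1 = -2 - 1 = -3)
A = -27 (A = (-1 + 10)*(-3) = 9*(-3) = -27)
A - 1*3*(-66) = -27 - 1*3*(-66) = -27 - 3*(-66) = -27 + 198 = 171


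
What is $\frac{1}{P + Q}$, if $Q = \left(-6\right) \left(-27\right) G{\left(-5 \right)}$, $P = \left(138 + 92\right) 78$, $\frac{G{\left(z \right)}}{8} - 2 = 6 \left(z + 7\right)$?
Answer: $\frac{1}{36084} \approx 2.7713 \cdot 10^{-5}$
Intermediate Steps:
$G{\left(z \right)} = 352 + 48 z$ ($G{\left(z \right)} = 16 + 8 \cdot 6 \left(z + 7\right) = 16 + 8 \cdot 6 \left(7 + z\right) = 16 + 8 \left(42 + 6 z\right) = 16 + \left(336 + 48 z\right) = 352 + 48 z$)
$P = 17940$ ($P = 230 \cdot 78 = 17940$)
$Q = 18144$ ($Q = \left(-6\right) \left(-27\right) \left(352 + 48 \left(-5\right)\right) = 162 \left(352 - 240\right) = 162 \cdot 112 = 18144$)
$\frac{1}{P + Q} = \frac{1}{17940 + 18144} = \frac{1}{36084}$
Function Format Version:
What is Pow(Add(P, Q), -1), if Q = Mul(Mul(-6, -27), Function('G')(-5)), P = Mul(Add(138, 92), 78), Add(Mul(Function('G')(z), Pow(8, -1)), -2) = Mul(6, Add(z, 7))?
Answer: Rational(1, 36084) ≈ 2.7713e-5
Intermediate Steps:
Function('G')(z) = Add(352, Mul(48, z)) (Function('G')(z) = Add(16, Mul(8, Mul(6, Add(z, 7)))) = Add(16, Mul(8, Mul(6, Add(7, z)))) = Add(16, Mul(8, Add(42, Mul(6, z)))) = Add(16, Add(336, Mul(48, z))) = Add(352, Mul(48, z)))
P = 17940 (P = Mul(230, 78) = 17940)
Q = 18144 (Q = Mul(Mul(-6, -27), Add(352, Mul(48, -5))) = Mul(162, Add(352, -240)) = Mul(162, 112) = 18144)
Pow(Add(P, Q), -1) = Pow(Add(17940, 18144), -1) = Pow(36084, -1) = Rational(1, 36084)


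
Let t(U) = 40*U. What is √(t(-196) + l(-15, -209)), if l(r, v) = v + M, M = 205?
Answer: 2*I*√1961 ≈ 88.566*I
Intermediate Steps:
l(r, v) = 205 + v (l(r, v) = v + 205 = 205 + v)
√(t(-196) + l(-15, -209)) = √(40*(-196) + (205 - 209)) = √(-7840 - 4) = √(-7844) = 2*I*√1961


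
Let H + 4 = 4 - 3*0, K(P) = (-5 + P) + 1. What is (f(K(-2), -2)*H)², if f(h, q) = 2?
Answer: 0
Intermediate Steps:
K(P) = -4 + P
H = 0 (H = -4 + (4 - 3*0) = -4 + (4 + 0) = -4 + 4 = 0)
(f(K(-2), -2)*H)² = (2*0)² = 0² = 0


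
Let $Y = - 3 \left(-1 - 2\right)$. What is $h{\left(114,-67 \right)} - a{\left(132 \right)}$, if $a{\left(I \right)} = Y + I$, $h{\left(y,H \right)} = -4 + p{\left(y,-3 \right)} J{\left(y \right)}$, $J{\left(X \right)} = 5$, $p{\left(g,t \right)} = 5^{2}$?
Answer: $-20$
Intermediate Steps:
$p{\left(g,t \right)} = 25$
$Y = 9$ ($Y = \left(-3\right) \left(-3\right) = 9$)
$h{\left(y,H \right)} = 121$ ($h{\left(y,H \right)} = -4 + 25 \cdot 5 = -4 + 125 = 121$)
$a{\left(I \right)} = 9 + I$
$h{\left(114,-67 \right)} - a{\left(132 \right)} = 121 - \left(9 + 132\right) = 121 - 141 = -20$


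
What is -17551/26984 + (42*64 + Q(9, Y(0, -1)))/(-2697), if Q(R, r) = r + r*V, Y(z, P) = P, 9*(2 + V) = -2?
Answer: -1079109175/654982632 ≈ -1.6475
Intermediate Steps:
V = -20/9 (V = -2 + (⅑)*(-2) = -2 - 2/9 = -20/9 ≈ -2.2222)
Q(R, r) = -11*r/9 (Q(R, r) = r + r*(-20/9) = r - 20*r/9 = -11*r/9)
-17551/26984 + (42*64 + Q(9, Y(0, -1)))/(-2697) = -17551/26984 + (42*64 - 11/9*(-1))/(-2697) = -17551*1/26984 + (2688 + 11/9)*(-1/2697) = -17551/26984 + (24203/9)*(-1/2697) = -17551/26984 - 24203/24273 = -1079109175/654982632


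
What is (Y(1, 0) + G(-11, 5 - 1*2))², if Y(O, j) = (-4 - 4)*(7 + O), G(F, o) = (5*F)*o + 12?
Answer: 47089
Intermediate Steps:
G(F, o) = 12 + 5*F*o (G(F, o) = 5*F*o + 12 = 12 + 5*F*o)
Y(O, j) = -56 - 8*O (Y(O, j) = -8*(7 + O) = -56 - 8*O)
(Y(1, 0) + G(-11, 5 - 1*2))² = ((-56 - 8*1) + (12 + 5*(-11)*(5 - 1*2)))² = ((-56 - 8) + (12 + 5*(-11)*(5 - 2)))² = (-64 + (12 + 5*(-11)*3))² = (-64 + (12 - 165))² = (-64 - 153)² = (-217)² = 47089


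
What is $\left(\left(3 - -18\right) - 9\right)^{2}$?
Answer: $144$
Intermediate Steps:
$\left(\left(3 - -18\right) - 9\right)^{2} = \left(\left(3 + 18\right) - 9\right)^{2} = \left(21 - 9\right)^{2} = 12^{2} = 144$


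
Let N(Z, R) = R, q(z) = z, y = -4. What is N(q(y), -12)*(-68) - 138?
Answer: 678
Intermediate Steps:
N(q(y), -12)*(-68) - 138 = -12*(-68) - 138 = 816 - 138 = 678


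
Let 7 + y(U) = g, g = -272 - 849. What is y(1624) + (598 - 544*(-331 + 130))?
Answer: 108814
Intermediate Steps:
g = -1121
y(U) = -1128 (y(U) = -7 - 1121 = -1128)
y(1624) + (598 - 544*(-331 + 130)) = -1128 + (598 - 544*(-331 + 130)) = -1128 + (598 - 544*(-201)) = -1128 + (598 + 109344) = -1128 + 109942 = 108814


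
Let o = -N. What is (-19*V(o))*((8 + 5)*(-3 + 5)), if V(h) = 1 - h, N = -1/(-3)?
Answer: -1976/3 ≈ -658.67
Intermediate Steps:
N = ⅓ (N = -1*(-⅓) = ⅓ ≈ 0.33333)
o = -⅓ (o = -1*⅓ = -⅓ ≈ -0.33333)
(-19*V(o))*((8 + 5)*(-3 + 5)) = (-19*(1 - 1*(-⅓)))*((8 + 5)*(-3 + 5)) = (-19*(1 + ⅓))*(13*2) = -19*4/3*26 = -76/3*26 = -1976/3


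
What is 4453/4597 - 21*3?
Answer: -285158/4597 ≈ -62.031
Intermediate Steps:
4453/4597 - 21*3 = 4453*(1/4597) - 63 = 4453/4597 - 63 = -285158/4597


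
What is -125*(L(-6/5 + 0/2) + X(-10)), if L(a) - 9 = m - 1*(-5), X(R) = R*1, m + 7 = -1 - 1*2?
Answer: 750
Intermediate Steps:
m = -10 (m = -7 + (-1 - 1*2) = -7 + (-1 - 2) = -7 - 3 = -10)
X(R) = R
L(a) = 4 (L(a) = 9 + (-10 - 1*(-5)) = 9 + (-10 + 5) = 9 - 5 = 4)
-125*(L(-6/5 + 0/2) + X(-10)) = -125*(4 - 10) = -125*(-6) = 750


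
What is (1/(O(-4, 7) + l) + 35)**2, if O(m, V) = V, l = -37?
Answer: 1100401/900 ≈ 1222.7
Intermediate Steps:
(1/(O(-4, 7) + l) + 35)**2 = (1/(7 - 37) + 35)**2 = (1/(-30) + 35)**2 = (-1/30 + 35)**2 = (1049/30)**2 = 1100401/900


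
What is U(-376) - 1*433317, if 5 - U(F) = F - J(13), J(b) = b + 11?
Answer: -432912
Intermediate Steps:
J(b) = 11 + b
U(F) = 29 - F (U(F) = 5 - (F - (11 + 13)) = 5 - (F - 1*24) = 5 - (F - 24) = 5 - (-24 + F) = 5 + (24 - F) = 29 - F)
U(-376) - 1*433317 = (29 - 1*(-376)) - 1*433317 = (29 + 376) - 433317 = 405 - 433317 = -432912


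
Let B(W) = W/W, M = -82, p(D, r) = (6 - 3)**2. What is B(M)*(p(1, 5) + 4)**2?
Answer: 169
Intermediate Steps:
p(D, r) = 9 (p(D, r) = 3**2 = 9)
B(W) = 1
B(M)*(p(1, 5) + 4)**2 = 1*(9 + 4)**2 = 1*13**2 = 1*169 = 169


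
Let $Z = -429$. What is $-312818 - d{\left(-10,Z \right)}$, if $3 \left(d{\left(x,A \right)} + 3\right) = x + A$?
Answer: $- \frac{938006}{3} \approx -3.1267 \cdot 10^{5}$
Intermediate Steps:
$d{\left(x,A \right)} = -3 + \frac{A}{3} + \frac{x}{3}$ ($d{\left(x,A \right)} = -3 + \frac{x + A}{3} = -3 + \frac{A + x}{3} = -3 + \left(\frac{A}{3} + \frac{x}{3}\right) = -3 + \frac{A}{3} + \frac{x}{3}$)
$-312818 - d{\left(-10,Z \right)} = -312818 - \left(-3 + \frac{1}{3} \left(-429\right) + \frac{1}{3} \left(-10\right)\right) = -312818 - \left(-3 - 143 - \frac{10}{3}\right) = -312818 - - \frac{448}{3} = -312818 + \frac{448}{3} = - \frac{938006}{3}$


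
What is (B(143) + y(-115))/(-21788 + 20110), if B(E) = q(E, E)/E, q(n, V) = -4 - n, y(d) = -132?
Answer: 19023/239954 ≈ 0.079278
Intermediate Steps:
B(E) = (-4 - E)/E
(B(143) + y(-115))/(-21788 + 20110) = ((-4 - 1*143)/143 - 132)/(-21788 + 20110) = ((-4 - 143)/143 - 132)/(-1678) = ((1/143)*(-147) - 132)*(-1/1678) = (-147/143 - 132)*(-1/1678) = -19023/143*(-1/1678) = 19023/239954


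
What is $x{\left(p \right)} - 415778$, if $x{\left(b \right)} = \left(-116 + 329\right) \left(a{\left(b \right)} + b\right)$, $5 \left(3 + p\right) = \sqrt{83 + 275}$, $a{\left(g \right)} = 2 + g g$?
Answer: $- \frac{10275596}{25} - 213 \sqrt{358} \approx -4.1505 \cdot 10^{5}$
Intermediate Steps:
$a{\left(g \right)} = 2 + g^{2}$
$p = -3 + \frac{\sqrt{358}}{5}$ ($p = -3 + \frac{\sqrt{83 + 275}}{5} = -3 + \frac{\sqrt{358}}{5} \approx 0.78418$)
$x{\left(b \right)} = 426 + 213 b + 213 b^{2}$ ($x{\left(b \right)} = \left(-116 + 329\right) \left(\left(2 + b^{2}\right) + b\right) = 213 \left(2 + b + b^{2}\right) = 426 + 213 b + 213 b^{2}$)
$x{\left(p \right)} - 415778 = \left(426 + 213 \left(-3 + \frac{\sqrt{358}}{5}\right) + 213 \left(-3 + \frac{\sqrt{358}}{5}\right)^{2}\right) - 415778 = \left(426 - \left(639 - \frac{213 \sqrt{358}}{5}\right) + 213 \left(-3 + \frac{\sqrt{358}}{5}\right)^{2}\right) - 415778 = \left(-213 + 213 \left(-3 + \frac{\sqrt{358}}{5}\right)^{2} + \frac{213 \sqrt{358}}{5}\right) - 415778 = -415991 + 213 \left(-3 + \frac{\sqrt{358}}{5}\right)^{2} + \frac{213 \sqrt{358}}{5}$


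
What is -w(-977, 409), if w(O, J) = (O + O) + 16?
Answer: 1938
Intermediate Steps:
w(O, J) = 16 + 2*O (w(O, J) = 2*O + 16 = 16 + 2*O)
-w(-977, 409) = -(16 + 2*(-977)) = -(16 - 1954) = -1*(-1938) = 1938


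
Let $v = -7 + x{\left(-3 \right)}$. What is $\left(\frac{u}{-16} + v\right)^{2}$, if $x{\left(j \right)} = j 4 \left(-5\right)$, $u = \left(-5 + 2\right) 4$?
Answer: $\frac{46225}{16} \approx 2889.1$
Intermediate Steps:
$u = -12$ ($u = \left(-3\right) 4 = -12$)
$x{\left(j \right)} = - 20 j$ ($x{\left(j \right)} = 4 j \left(-5\right) = - 20 j$)
$v = 53$ ($v = -7 - -60 = -7 + 60 = 53$)
$\left(\frac{u}{-16} + v\right)^{2} = \left(- \frac{12}{-16} + 53\right)^{2} = \left(\left(-12\right) \left(- \frac{1}{16}\right) + 53\right)^{2} = \left(\frac{3}{4} + 53\right)^{2} = \left(\frac{215}{4}\right)^{2} = \frac{46225}{16}$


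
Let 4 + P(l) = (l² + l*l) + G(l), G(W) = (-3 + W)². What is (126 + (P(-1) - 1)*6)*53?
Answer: 10812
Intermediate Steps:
P(l) = -4 + (-3 + l)² + 2*l² (P(l) = -4 + ((l² + l*l) + (-3 + l)²) = -4 + ((l² + l²) + (-3 + l)²) = -4 + (2*l² + (-3 + l)²) = -4 + ((-3 + l)² + 2*l²) = -4 + (-3 + l)² + 2*l²)
(126 + (P(-1) - 1)*6)*53 = (126 + ((5 - 6*(-1) + 3*(-1)²) - 1)*6)*53 = (126 + ((5 + 6 + 3*1) - 1)*6)*53 = (126 + ((5 + 6 + 3) - 1)*6)*53 = (126 + (14 - 1)*6)*53 = (126 + 13*6)*53 = (126 + 78)*53 = 204*53 = 10812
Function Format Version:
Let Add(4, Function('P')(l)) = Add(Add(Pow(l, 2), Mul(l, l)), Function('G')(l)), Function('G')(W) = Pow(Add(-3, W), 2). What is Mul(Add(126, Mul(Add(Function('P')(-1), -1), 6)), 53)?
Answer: 10812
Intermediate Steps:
Function('P')(l) = Add(-4, Pow(Add(-3, l), 2), Mul(2, Pow(l, 2))) (Function('P')(l) = Add(-4, Add(Add(Pow(l, 2), Mul(l, l)), Pow(Add(-3, l), 2))) = Add(-4, Add(Add(Pow(l, 2), Pow(l, 2)), Pow(Add(-3, l), 2))) = Add(-4, Add(Mul(2, Pow(l, 2)), Pow(Add(-3, l), 2))) = Add(-4, Add(Pow(Add(-3, l), 2), Mul(2, Pow(l, 2)))) = Add(-4, Pow(Add(-3, l), 2), Mul(2, Pow(l, 2))))
Mul(Add(126, Mul(Add(Function('P')(-1), -1), 6)), 53) = Mul(Add(126, Mul(Add(Add(5, Mul(-6, -1), Mul(3, Pow(-1, 2))), -1), 6)), 53) = Mul(Add(126, Mul(Add(Add(5, 6, Mul(3, 1)), -1), 6)), 53) = Mul(Add(126, Mul(Add(Add(5, 6, 3), -1), 6)), 53) = Mul(Add(126, Mul(Add(14, -1), 6)), 53) = Mul(Add(126, Mul(13, 6)), 53) = Mul(Add(126, 78), 53) = Mul(204, 53) = 10812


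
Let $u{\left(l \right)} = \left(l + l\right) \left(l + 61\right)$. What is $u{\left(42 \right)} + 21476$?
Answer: $30128$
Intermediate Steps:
$u{\left(l \right)} = 2 l \left(61 + l\right)$
$u{\left(42 \right)} + 21476 = 2 \cdot 42 \left(61 + 42\right) + 21476 = 2 \cdot 42 \cdot 103 + 21476 = 8652 + 21476 = 30128$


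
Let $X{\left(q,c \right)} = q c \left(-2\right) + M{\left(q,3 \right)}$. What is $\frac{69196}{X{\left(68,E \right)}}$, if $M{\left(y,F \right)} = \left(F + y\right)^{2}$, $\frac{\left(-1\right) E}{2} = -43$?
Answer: $- \frac{69196}{6655} \approx -10.398$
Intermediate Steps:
$E = 86$ ($E = \left(-2\right) \left(-43\right) = 86$)
$X{\left(q,c \right)} = \left(3 + q\right)^{2} - 2 c q$ ($X{\left(q,c \right)} = q c \left(-2\right) + \left(3 + q\right)^{2} = c q \left(-2\right) + \left(3 + q\right)^{2} = - 2 c q + \left(3 + q\right)^{2} = \left(3 + q\right)^{2} - 2 c q$)
$\frac{69196}{X{\left(68,E \right)}} = \frac{69196}{\left(3 + 68\right)^{2} - 172 \cdot 68} = \frac{69196}{71^{2} - 11696} = \frac{69196}{5041 - 11696} = \frac{69196}{-6655} = 69196 \left(- \frac{1}{6655}\right) = - \frac{69196}{6655}$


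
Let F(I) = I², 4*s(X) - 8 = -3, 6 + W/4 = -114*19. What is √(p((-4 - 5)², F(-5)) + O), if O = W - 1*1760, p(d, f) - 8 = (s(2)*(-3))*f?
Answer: 53*I*√15/2 ≈ 102.63*I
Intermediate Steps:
W = -8688 (W = -24 + 4*(-114*19) = -24 + 4*(-2166) = -24 - 8664 = -8688)
s(X) = 5/4 (s(X) = 2 + (¼)*(-3) = 2 - ¾ = 5/4)
p(d, f) = 8 - 15*f/4 (p(d, f) = 8 + ((5/4)*(-3))*f = 8 - 15*f/4)
O = -10448 (O = -8688 - 1*1760 = -8688 - 1760 = -10448)
√(p((-4 - 5)², F(-5)) + O) = √((8 - 15/4*(-5)²) - 10448) = √((8 - 15/4*25) - 10448) = √((8 - 375/4) - 10448) = √(-343/4 - 10448) = √(-42135/4) = 53*I*√15/2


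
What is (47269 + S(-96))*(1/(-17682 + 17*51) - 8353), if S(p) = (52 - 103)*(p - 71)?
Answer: -7835461457056/16815 ≈ -4.6598e+8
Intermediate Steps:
S(p) = 3621 - 51*p (S(p) = -51*(-71 + p) = 3621 - 51*p)
(47269 + S(-96))*(1/(-17682 + 17*51) - 8353) = (47269 + (3621 - 51*(-96)))*(1/(-17682 + 17*51) - 8353) = (47269 + (3621 + 4896))*(1/(-17682 + 867) - 8353) = (47269 + 8517)*(1/(-16815) - 8353) = 55786*(-1/16815 - 8353) = 55786*(-140455696/16815) = -7835461457056/16815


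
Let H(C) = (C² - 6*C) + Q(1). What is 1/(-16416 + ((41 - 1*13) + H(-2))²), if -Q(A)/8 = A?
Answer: -1/15120 ≈ -6.6138e-5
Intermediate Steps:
Q(A) = -8*A
H(C) = -8 + C² - 6*C (H(C) = (C² - 6*C) - 8*1 = (C² - 6*C) - 8 = -8 + C² - 6*C)
1/(-16416 + ((41 - 1*13) + H(-2))²) = 1/(-16416 + ((41 - 1*13) + (-8 + (-2)² - 6*(-2)))²) = 1/(-16416 + ((41 - 13) + (-8 + 4 + 12))²) = 1/(-16416 + (28 + 8)²) = 1/(-16416 + 36²) = 1/(-16416 + 1296) = 1/(-15120) = -1/15120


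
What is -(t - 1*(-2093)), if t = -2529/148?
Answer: -307235/148 ≈ -2075.9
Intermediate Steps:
t = -2529/148 (t = -2529*1/148 = -2529/148 ≈ -17.088)
-(t - 1*(-2093)) = -(-2529/148 - 1*(-2093)) = -(-2529/148 + 2093) = -1*307235/148 = -307235/148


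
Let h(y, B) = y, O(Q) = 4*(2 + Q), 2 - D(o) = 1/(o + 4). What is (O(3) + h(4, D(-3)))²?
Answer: 576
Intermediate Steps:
D(o) = 2 - 1/(4 + o) (D(o) = 2 - 1/(o + 4) = 2 - 1/(4 + o))
O(Q) = 8 + 4*Q
(O(3) + h(4, D(-3)))² = ((8 + 4*3) + 4)² = ((8 + 12) + 4)² = (20 + 4)² = 24² = 576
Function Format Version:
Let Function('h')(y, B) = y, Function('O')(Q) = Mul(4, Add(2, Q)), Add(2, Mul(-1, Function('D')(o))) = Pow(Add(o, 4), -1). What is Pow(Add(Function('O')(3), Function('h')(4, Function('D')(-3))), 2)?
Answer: 576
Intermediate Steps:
Function('D')(o) = Add(2, Mul(-1, Pow(Add(4, o), -1))) (Function('D')(o) = Add(2, Mul(-1, Pow(Add(o, 4), -1))) = Add(2, Mul(-1, Pow(Add(4, o), -1))))
Function('O')(Q) = Add(8, Mul(4, Q))
Pow(Add(Function('O')(3), Function('h')(4, Function('D')(-3))), 2) = Pow(Add(Add(8, Mul(4, 3)), 4), 2) = Pow(Add(Add(8, 12), 4), 2) = Pow(Add(20, 4), 2) = Pow(24, 2) = 576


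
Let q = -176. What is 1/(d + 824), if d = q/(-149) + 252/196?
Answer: 1043/862005 ≈ 0.0012100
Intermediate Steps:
d = 2573/1043 (d = -176/(-149) + 252/196 = -176*(-1/149) + 252*(1/196) = 176/149 + 9/7 = 2573/1043 ≈ 2.4669)
1/(d + 824) = 1/(2573/1043 + 824) = 1/(862005/1043) = 1043/862005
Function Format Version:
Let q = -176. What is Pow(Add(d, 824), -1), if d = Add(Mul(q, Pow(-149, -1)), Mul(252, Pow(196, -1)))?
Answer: Rational(1043, 862005) ≈ 0.0012100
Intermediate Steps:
d = Rational(2573, 1043) (d = Add(Mul(-176, Pow(-149, -1)), Mul(252, Pow(196, -1))) = Add(Mul(-176, Rational(-1, 149)), Mul(252, Rational(1, 196))) = Add(Rational(176, 149), Rational(9, 7)) = Rational(2573, 1043) ≈ 2.4669)
Pow(Add(d, 824), -1) = Pow(Add(Rational(2573, 1043), 824), -1) = Pow(Rational(862005, 1043), -1) = Rational(1043, 862005)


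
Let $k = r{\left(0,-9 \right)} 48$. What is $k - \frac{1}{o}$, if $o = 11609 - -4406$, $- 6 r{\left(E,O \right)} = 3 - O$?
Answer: $- \frac{1537441}{16015} \approx -96.0$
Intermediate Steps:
$r{\left(E,O \right)} = - \frac{1}{2} + \frac{O}{6}$ ($r{\left(E,O \right)} = - \frac{3 - O}{6} = - \frac{1}{2} + \frac{O}{6}$)
$o = 16015$ ($o = 11609 + 4406 = 16015$)
$k = -96$ ($k = \left(- \frac{1}{2} + \frac{1}{6} \left(-9\right)\right) 48 = \left(- \frac{1}{2} - \frac{3}{2}\right) 48 = \left(-2\right) 48 = -96$)
$k - \frac{1}{o} = -96 - \frac{1}{16015} = - \frac{1537441}{16015}$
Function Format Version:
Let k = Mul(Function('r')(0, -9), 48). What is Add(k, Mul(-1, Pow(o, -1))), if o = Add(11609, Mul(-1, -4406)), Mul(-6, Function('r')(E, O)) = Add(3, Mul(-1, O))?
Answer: Rational(-1537441, 16015) ≈ -96.000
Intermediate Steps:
Function('r')(E, O) = Add(Rational(-1, 2), Mul(Rational(1, 6), O)) (Function('r')(E, O) = Mul(Rational(-1, 6), Add(3, Mul(-1, O))) = Add(Rational(-1, 2), Mul(Rational(1, 6), O)))
o = 16015 (o = Add(11609, 4406) = 16015)
k = -96 (k = Mul(Add(Rational(-1, 2), Mul(Rational(1, 6), -9)), 48) = Mul(Add(Rational(-1, 2), Rational(-3, 2)), 48) = Mul(-2, 48) = -96)
Add(k, Mul(-1, Pow(o, -1))) = Add(-96, Mul(-1, Pow(16015, -1))) = Add(-96, Mul(-1, Rational(1, 16015))) = Add(-96, Rational(-1, 16015)) = Rational(-1537441, 16015)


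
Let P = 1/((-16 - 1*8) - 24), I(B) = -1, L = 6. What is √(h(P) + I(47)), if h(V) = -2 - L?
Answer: 3*I ≈ 3.0*I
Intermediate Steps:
P = -1/48 (P = 1/((-16 - 8) - 24) = 1/(-24 - 24) = 1/(-48) = -1/48 ≈ -0.020833)
h(V) = -8 (h(V) = -2 - 1*6 = -2 - 6 = -8)
√(h(P) + I(47)) = √(-8 - 1) = √(-9) = 3*I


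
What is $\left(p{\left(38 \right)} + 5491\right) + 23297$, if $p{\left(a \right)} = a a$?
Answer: $30232$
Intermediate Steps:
$p{\left(a \right)} = a^{2}$
$\left(p{\left(38 \right)} + 5491\right) + 23297 = \left(38^{2} + 5491\right) + 23297 = \left(1444 + 5491\right) + 23297 = 6935 + 23297 = 30232$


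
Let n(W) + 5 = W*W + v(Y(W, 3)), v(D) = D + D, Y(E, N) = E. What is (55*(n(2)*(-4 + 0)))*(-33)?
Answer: 21780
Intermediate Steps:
v(D) = 2*D
n(W) = -5 + W² + 2*W (n(W) = -5 + (W*W + 2*W) = -5 + (W² + 2*W) = -5 + W² + 2*W)
(55*(n(2)*(-4 + 0)))*(-33) = (55*((-5 + 2² + 2*2)*(-4 + 0)))*(-33) = (55*((-5 + 4 + 4)*(-4)))*(-33) = (55*(3*(-4)))*(-33) = (55*(-12))*(-33) = -660*(-33) = 21780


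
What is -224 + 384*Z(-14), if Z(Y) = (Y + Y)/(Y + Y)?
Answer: 160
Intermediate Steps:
Z(Y) = 1 (Z(Y) = (2*Y)/((2*Y)) = (2*Y)*(1/(2*Y)) = 1)
-224 + 384*Z(-14) = -224 + 384*1 = -224 + 384 = 160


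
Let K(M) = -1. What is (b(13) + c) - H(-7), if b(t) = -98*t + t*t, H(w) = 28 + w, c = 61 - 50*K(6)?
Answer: -1015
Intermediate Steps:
c = 111 (c = 61 - 50*(-1) = 61 + 50 = 111)
b(t) = t² - 98*t (b(t) = -98*t + t² = t² - 98*t)
(b(13) + c) - H(-7) = (13*(-98 + 13) + 111) - (28 - 7) = (13*(-85) + 111) - 1*21 = (-1105 + 111) - 21 = -994 - 21 = -1015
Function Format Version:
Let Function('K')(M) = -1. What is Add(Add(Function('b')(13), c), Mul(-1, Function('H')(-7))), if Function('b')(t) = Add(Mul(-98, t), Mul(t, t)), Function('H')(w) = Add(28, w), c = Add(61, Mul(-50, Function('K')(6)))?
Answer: -1015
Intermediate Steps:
c = 111 (c = Add(61, Mul(-50, -1)) = Add(61, 50) = 111)
Function('b')(t) = Add(Pow(t, 2), Mul(-98, t)) (Function('b')(t) = Add(Mul(-98, t), Pow(t, 2)) = Add(Pow(t, 2), Mul(-98, t)))
Add(Add(Function('b')(13), c), Mul(-1, Function('H')(-7))) = Add(Add(Mul(13, Add(-98, 13)), 111), Mul(-1, Add(28, -7))) = Add(Add(Mul(13, -85), 111), Mul(-1, 21)) = Add(Add(-1105, 111), -21) = Add(-994, -21) = -1015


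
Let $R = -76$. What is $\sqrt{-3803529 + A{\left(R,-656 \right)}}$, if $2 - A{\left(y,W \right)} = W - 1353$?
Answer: $7 i \sqrt{77582} \approx 1949.7 i$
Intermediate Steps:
$A{\left(y,W \right)} = 1355 - W$ ($A{\left(y,W \right)} = 2 - \left(W - 1353\right) = 2 - \left(-1353 + W\right) = 1355 - W$)
$\sqrt{-3803529 + A{\left(R,-656 \right)}} = \sqrt{-3803529 + \left(1355 - -656\right)} = \sqrt{-3803529 + \left(1355 + 656\right)} = \sqrt{-3803529 + 2011} = \sqrt{-3801518} = 7 i \sqrt{77582}$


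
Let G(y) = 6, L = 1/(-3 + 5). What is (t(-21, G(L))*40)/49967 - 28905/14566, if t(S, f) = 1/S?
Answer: -30330801475/15284205762 ≈ -1.9845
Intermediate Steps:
L = ½ (L = 1/2 = ½ ≈ 0.50000)
(t(-21, G(L))*40)/49967 - 28905/14566 = (40/(-21))/49967 - 28905/14566 = -1/21*40*(1/49967) - 28905*1/14566 = -40/21*1/49967 - 28905/14566 = -40/1049307 - 28905/14566 = -30330801475/15284205762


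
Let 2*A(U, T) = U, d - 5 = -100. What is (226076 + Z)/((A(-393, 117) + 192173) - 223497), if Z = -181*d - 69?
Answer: -486404/63041 ≈ -7.7157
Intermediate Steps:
d = -95 (d = 5 - 100 = -95)
Z = 17126 (Z = -181*(-95) - 69 = 17195 - 69 = 17126)
A(U, T) = U/2
(226076 + Z)/((A(-393, 117) + 192173) - 223497) = (226076 + 17126)/(((1/2)*(-393) + 192173) - 223497) = 243202/((-393/2 + 192173) - 223497) = 243202/(383953/2 - 223497) = 243202/(-63041/2) = 243202*(-2/63041) = -486404/63041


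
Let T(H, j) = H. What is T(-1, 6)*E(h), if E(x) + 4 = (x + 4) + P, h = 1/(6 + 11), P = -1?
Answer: 16/17 ≈ 0.94118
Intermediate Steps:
h = 1/17 ≈ 0.058824
E(x) = -1 + x (E(x) = -4 + ((x + 4) - 1) = -4 + ((4 + x) - 1) = -4 + (3 + x) = -1 + x)
T(-1, 6)*E(h) = -(-1 + 1/17) = -1*(-16/17) = 16/17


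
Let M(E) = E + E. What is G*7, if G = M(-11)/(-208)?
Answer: 77/104 ≈ 0.74039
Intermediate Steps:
M(E) = 2*E
G = 11/104 (G = (2*(-11))/(-208) = -22*(-1/208) = 11/104 ≈ 0.10577)
G*7 = (11/104)*7 = 77/104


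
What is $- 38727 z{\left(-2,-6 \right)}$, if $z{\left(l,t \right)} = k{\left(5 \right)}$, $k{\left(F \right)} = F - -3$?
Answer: $-309816$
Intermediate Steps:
$k{\left(F \right)} = 3 + F$ ($k{\left(F \right)} = F + 3 = 3 + F$)
$z{\left(l,t \right)} = 8$ ($z{\left(l,t \right)} = 3 + 5 = 8$)
$- 38727 z{\left(-2,-6 \right)} = \left(-38727\right) 8 = -309816$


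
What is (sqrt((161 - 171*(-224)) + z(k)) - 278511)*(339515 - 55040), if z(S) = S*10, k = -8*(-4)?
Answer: -79229416725 + 284475*sqrt(38785) ≈ -7.9173e+10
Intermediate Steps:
k = 32
z(S) = 10*S
(sqrt((161 - 171*(-224)) + z(k)) - 278511)*(339515 - 55040) = (sqrt((161 - 171*(-224)) + 10*32) - 278511)*(339515 - 55040) = (sqrt((161 + 38304) + 320) - 278511)*284475 = (sqrt(38465 + 320) - 278511)*284475 = (sqrt(38785) - 278511)*284475 = (-278511 + sqrt(38785))*284475 = -79229416725 + 284475*sqrt(38785)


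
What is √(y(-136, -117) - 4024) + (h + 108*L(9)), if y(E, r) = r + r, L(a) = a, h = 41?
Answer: 1013 + I*√4258 ≈ 1013.0 + 65.253*I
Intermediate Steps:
y(E, r) = 2*r
√(y(-136, -117) - 4024) + (h + 108*L(9)) = √(2*(-117) - 4024) + (41 + 108*9) = √(-234 - 4024) + (41 + 972) = √(-4258) + 1013 = I*√4258 + 1013 = 1013 + I*√4258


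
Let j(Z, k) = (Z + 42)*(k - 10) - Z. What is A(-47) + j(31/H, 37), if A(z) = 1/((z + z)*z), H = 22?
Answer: 56890597/48598 ≈ 1170.6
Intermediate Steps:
j(Z, k) = -Z + (-10 + k)*(42 + Z) (j(Z, k) = (42 + Z)*(-10 + k) - Z = (-10 + k)*(42 + Z) - Z = -Z + (-10 + k)*(42 + Z))
A(z) = 1/(2*z²) (A(z) = 1/(((2*z))*z) = (1/(2*z))/z = 1/(2*z²))
A(-47) + j(31/H, 37) = (½)/(-47)² + (-420 - 341/22 + 42*37 + (31/22)*37) = (½)*(1/2209) + (-420 - 341/22 + 1554 + (31*(1/22))*37) = 1/4418 + (-420 - 11*31/22 + 1554 + (31/22)*37) = 1/4418 + (-420 - 31/2 + 1554 + 1147/22) = 1/4418 + 12877/11 = 56890597/48598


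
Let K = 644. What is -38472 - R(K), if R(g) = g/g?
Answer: -38473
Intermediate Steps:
R(g) = 1
-38472 - R(K) = -38472 - 1*1 = -38472 - 1 = -38473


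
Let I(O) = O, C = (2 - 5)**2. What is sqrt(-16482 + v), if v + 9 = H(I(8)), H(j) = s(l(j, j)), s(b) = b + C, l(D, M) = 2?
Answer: 4*I*sqrt(1030) ≈ 128.37*I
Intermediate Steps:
C = 9 (C = (-3)**2 = 9)
s(b) = 9 + b (s(b) = b + 9 = 9 + b)
H(j) = 11 (H(j) = 9 + 2 = 11)
v = 2 (v = -9 + 11 = 2)
sqrt(-16482 + v) = sqrt(-16482 + 2) = sqrt(-16480) = 4*I*sqrt(1030)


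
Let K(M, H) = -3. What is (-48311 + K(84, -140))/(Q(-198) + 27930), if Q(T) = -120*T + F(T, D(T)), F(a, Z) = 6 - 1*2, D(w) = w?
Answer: -24157/25847 ≈ -0.93462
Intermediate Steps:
F(a, Z) = 4 (F(a, Z) = 6 - 2 = 4)
Q(T) = 4 - 120*T (Q(T) = -120*T + 4 = 4 - 120*T)
(-48311 + K(84, -140))/(Q(-198) + 27930) = (-48311 - 3)/((4 - 120*(-198)) + 27930) = -48314/((4 + 23760) + 27930) = -48314/(23764 + 27930) = -48314/51694 = -48314*1/51694 = -24157/25847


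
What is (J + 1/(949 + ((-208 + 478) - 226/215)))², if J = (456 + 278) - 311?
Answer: 12269233472631184/68570135881 ≈ 1.7893e+5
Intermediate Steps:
J = 423 (J = 734 - 311 = 423)
(J + 1/(949 + ((-208 + 478) - 226/215)))² = (423 + 1/(949 + ((-208 + 478) - 226/215)))² = (423 + 1/(949 + (270 - 226*1/215)))² = (423 + 1/(949 + (270 - 226/215)))² = (423 + 1/(949 + 57824/215))² = (423 + 1/(261859/215))² = (423 + 215/261859)² = (110766572/261859)² = 12269233472631184/68570135881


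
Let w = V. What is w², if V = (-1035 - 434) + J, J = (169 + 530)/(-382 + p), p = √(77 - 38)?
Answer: 46041178822014328/21282433225 + 299971772034*√39/21282433225 ≈ 2.1634e+6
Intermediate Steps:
p = √39 ≈ 6.2450
J = 699/(-382 + √39) (J = (169 + 530)/(-382 + √39) = 699/(-382 + √39) ≈ -1.8603)
V = -214572083/145885 - 699*√39/145885 (V = (-1035 - 434) + (-267018/145885 - 699*√39/145885) = -1469 + (-267018/145885 - 699*√39/145885) = -214572083/145885 - 699*√39/145885 ≈ -1470.9)
w = -214572083/145885 - 699*√39/145885 ≈ -1470.9
w² = (-214572083/145885 - 699*√39/145885)²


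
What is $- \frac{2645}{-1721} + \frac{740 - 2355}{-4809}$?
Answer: $\frac{15499220}{8276289} \approx 1.8727$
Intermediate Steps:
$- \frac{2645}{-1721} + \frac{740 - 2355}{-4809} = \left(-2645\right) \left(- \frac{1}{1721}\right) + \left(740 - 2355\right) \left(- \frac{1}{4809}\right) = \frac{2645}{1721} - - \frac{1615}{4809} = \frac{2645}{1721} + \frac{1615}{4809} = \frac{15499220}{8276289}$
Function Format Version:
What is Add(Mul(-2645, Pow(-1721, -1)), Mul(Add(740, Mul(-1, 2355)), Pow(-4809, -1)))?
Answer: Rational(15499220, 8276289) ≈ 1.8727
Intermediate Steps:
Add(Mul(-2645, Pow(-1721, -1)), Mul(Add(740, Mul(-1, 2355)), Pow(-4809, -1))) = Add(Mul(-2645, Rational(-1, 1721)), Mul(Add(740, -2355), Rational(-1, 4809))) = Add(Rational(2645, 1721), Mul(-1615, Rational(-1, 4809))) = Add(Rational(2645, 1721), Rational(1615, 4809)) = Rational(15499220, 8276289)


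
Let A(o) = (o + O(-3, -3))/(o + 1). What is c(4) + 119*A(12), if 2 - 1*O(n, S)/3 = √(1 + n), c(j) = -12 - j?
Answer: 1934/13 - 357*I*√2/13 ≈ 148.77 - 38.836*I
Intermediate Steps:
O(n, S) = 6 - 3*√(1 + n)
A(o) = (6 + o - 3*I*√2)/(1 + o) (A(o) = (o + (6 - 3*√(1 - 3)))/(o + 1) = (o + (6 - 3*I*√2))/(1 + o) = (6 + o - 3*I*√2)/(1 + o))
c(4) + 119*A(12) = (-12 - 1*4) + 119*((6 + 12 - 3*I*√2)/(1 + 12)) = (-12 - 4) + 119*((18 - 3*I*√2)/13) = -16 + 119*((18 - 3*I*√2)/13) = -16 + 119*(18/13 - 3*I*√2/13) = -16 + (2142/13 - 357*I*√2/13) = 1934/13 - 357*I*√2/13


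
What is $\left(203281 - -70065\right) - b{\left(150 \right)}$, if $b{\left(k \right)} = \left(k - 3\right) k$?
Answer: $251296$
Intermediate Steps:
$b{\left(k \right)} = k \left(-3 + k\right)$ ($b{\left(k \right)} = \left(k - 3\right) k = \left(-3 + k\right) k = k \left(-3 + k\right)$)
$\left(203281 - -70065\right) - b{\left(150 \right)} = \left(203281 - -70065\right) - 150 \left(-3 + 150\right) = \left(203281 + 70065\right) - 150 \cdot 147 = 273346 - 22050 = 251296$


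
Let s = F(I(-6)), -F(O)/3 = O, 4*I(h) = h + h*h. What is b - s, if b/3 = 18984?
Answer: 113949/2 ≈ 56975.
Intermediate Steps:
b = 56952 (b = 3*18984 = 56952)
I(h) = h/4 + h²/4 (I(h) = (h + h*h)/4 = (h + h²)/4 = h/4 + h²/4)
F(O) = -3*O
s = -45/2 (s = -3*(-6)*(1 - 6)/4 = -3*(-6)*(-5)/4 = -3*15/2 = -45/2 ≈ -22.500)
b - s = 56952 - 1*(-45/2) = 56952 + 45/2 = 113949/2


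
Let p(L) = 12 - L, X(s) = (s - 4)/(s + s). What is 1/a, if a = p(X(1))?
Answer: 2/27 ≈ 0.074074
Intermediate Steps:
X(s) = (-4 + s)/(2*s) (X(s) = (-4 + s)/((2*s)) = (-4 + s)*(1/(2*s)) = (-4 + s)/(2*s))
a = 27/2 (a = 12 - (-4 + 1)/(2*1) = 12 - (-3)/2 = 12 - 1*(-3/2) = 12 + 3/2 = 27/2 ≈ 13.500)
1/a = 1/(27/2) = 2/27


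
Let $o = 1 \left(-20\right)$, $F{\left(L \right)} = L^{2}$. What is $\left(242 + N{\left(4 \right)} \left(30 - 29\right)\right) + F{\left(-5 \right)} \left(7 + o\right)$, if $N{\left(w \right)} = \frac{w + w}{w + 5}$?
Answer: $- \frac{739}{9} \approx -82.111$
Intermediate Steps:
$N{\left(w \right)} = \frac{2 w}{5 + w}$
$o = -20$
$\left(242 + N{\left(4 \right)} \left(30 - 29\right)\right) + F{\left(-5 \right)} \left(7 + o\right) = \left(242 + 2 \cdot 4 \frac{1}{5 + 4} \left(30 - 29\right)\right) + \left(-5\right)^{2} \left(7 - 20\right) = \left(242 + 2 \cdot 4 \cdot \frac{1}{9} \cdot 1\right) + 25 \left(-13\right) = \left(242 + 2 \cdot 4 \cdot \frac{1}{9} \cdot 1\right) - 325 = \left(242 + \frac{8}{9} \cdot 1\right) - 325 = \left(242 + \frac{8}{9}\right) - 325 = \frac{2186}{9} - 325 = - \frac{739}{9}$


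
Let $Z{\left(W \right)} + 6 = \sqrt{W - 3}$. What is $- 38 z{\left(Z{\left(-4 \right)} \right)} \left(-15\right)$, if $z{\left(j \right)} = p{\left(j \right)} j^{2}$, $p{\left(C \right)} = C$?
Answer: $-51300 + 57570 i \sqrt{7} \approx -51300.0 + 1.5232 \cdot 10^{5} i$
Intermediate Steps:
$Z{\left(W \right)} = -6 + \sqrt{-3 + W}$ ($Z{\left(W \right)} = -6 + \sqrt{W - 3} = -6 + \sqrt{-3 + W}$)
$z{\left(j \right)} = j^{3}$ ($z{\left(j \right)} = j j^{2} = j^{3}$)
$- 38 z{\left(Z{\left(-4 \right)} \right)} \left(-15\right) = - 38 \left(-6 + \sqrt{-3 - 4}\right)^{3} \left(-15\right) = - 38 \left(-6 + \sqrt{-7}\right)^{3} \left(-15\right) = - 38 \left(-6 + i \sqrt{7}\right)^{3} \left(-15\right) = 570 \left(-6 + i \sqrt{7}\right)^{3}$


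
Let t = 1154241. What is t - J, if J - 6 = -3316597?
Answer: 4470832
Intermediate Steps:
J = -3316591 (J = 6 - 3316597 = -3316591)
t - J = 1154241 - 1*(-3316591) = 1154241 + 3316591 = 4470832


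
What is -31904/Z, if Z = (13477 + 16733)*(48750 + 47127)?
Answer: -15952/1448222085 ≈ -1.1015e-5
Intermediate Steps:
Z = 2896444170 (Z = 30210*95877 = 2896444170)
-31904/Z = -31904/2896444170 = -31904*1/2896444170 = -15952/1448222085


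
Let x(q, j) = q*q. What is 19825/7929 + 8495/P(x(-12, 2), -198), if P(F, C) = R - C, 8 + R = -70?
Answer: 4649057/63432 ≈ 73.292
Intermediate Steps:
R = -78 (R = -8 - 70 = -78)
x(q, j) = q**2
P(F, C) = -78 - C
19825/7929 + 8495/P(x(-12, 2), -198) = 19825/7929 + 8495/(-78 - 1*(-198)) = 19825*(1/7929) + 8495/(-78 + 198) = 19825/7929 + 8495/120 = 19825/7929 + 8495*(1/120) = 19825/7929 + 1699/24 = 4649057/63432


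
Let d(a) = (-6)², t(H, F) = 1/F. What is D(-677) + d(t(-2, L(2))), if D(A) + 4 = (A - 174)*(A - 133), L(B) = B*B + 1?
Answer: 689342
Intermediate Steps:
L(B) = 1 + B² (L(B) = B² + 1 = 1 + B²)
d(a) = 36
D(A) = -4 + (-174 + A)*(-133 + A) (D(A) = -4 + (A - 174)*(A - 133) = -4 + (-174 + A)*(-133 + A))
D(-677) + d(t(-2, L(2))) = (23138 + (-677)² - 307*(-677)) + 36 = (23138 + 458329 + 207839) + 36 = 689306 + 36 = 689342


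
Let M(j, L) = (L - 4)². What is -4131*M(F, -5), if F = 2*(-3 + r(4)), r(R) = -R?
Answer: -334611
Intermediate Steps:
F = -14 (F = 2*(-3 - 1*4) = 2*(-3 - 4) = 2*(-7) = -14)
M(j, L) = (-4 + L)²
-4131*M(F, -5) = -4131*(-4 - 5)² = -4131*(-9)² = -4131*81 = -334611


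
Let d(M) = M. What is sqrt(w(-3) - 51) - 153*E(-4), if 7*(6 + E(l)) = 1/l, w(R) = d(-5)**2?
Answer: 25857/28 + I*sqrt(26) ≈ 923.46 + 5.099*I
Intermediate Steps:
w(R) = 25 (w(R) = (-5)**2 = 25)
E(l) = -6 + 1/(7*l)
sqrt(w(-3) - 51) - 153*E(-4) = sqrt(25 - 51) - 153*(-6 + (1/7)/(-4)) = sqrt(-26) - 153*(-6 + (1/7)*(-1/4)) = I*sqrt(26) - 153*(-6 - 1/28) = I*sqrt(26) - 153*(-169/28) = I*sqrt(26) + 25857/28 = 25857/28 + I*sqrt(26)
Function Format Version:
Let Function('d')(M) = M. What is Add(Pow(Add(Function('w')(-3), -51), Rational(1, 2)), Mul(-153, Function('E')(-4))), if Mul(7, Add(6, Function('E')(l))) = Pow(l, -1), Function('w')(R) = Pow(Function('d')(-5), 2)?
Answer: Add(Rational(25857, 28), Mul(I, Pow(26, Rational(1, 2)))) ≈ Add(923.46, Mul(5.0990, I))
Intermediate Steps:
Function('w')(R) = 25 (Function('w')(R) = Pow(-5, 2) = 25)
Function('E')(l) = Add(-6, Mul(Rational(1, 7), Pow(l, -1)))
Add(Pow(Add(Function('w')(-3), -51), Rational(1, 2)), Mul(-153, Function('E')(-4))) = Add(Pow(Add(25, -51), Rational(1, 2)), Mul(-153, Add(-6, Mul(Rational(1, 7), Pow(-4, -1))))) = Add(Pow(-26, Rational(1, 2)), Mul(-153, Add(-6, Mul(Rational(1, 7), Rational(-1, 4))))) = Add(Mul(I, Pow(26, Rational(1, 2))), Mul(-153, Add(-6, Rational(-1, 28)))) = Add(Mul(I, Pow(26, Rational(1, 2))), Mul(-153, Rational(-169, 28))) = Add(Mul(I, Pow(26, Rational(1, 2))), Rational(25857, 28)) = Add(Rational(25857, 28), Mul(I, Pow(26, Rational(1, 2))))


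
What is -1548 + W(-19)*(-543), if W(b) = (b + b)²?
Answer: -785640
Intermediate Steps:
W(b) = 4*b² (W(b) = (2*b)² = 4*b²)
-1548 + W(-19)*(-543) = -1548 + (4*(-19)²)*(-543) = -1548 + (4*361)*(-543) = -1548 + 1444*(-543) = -1548 - 784092 = -785640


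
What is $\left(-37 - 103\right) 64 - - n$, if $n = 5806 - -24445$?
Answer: $21291$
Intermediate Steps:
$n = 30251$ ($n = 5806 + 24445 = 30251$)
$\left(-37 - 103\right) 64 - - n = \left(-37 - 103\right) 64 - \left(-1\right) 30251 = \left(-140\right) 64 - -30251 = -8960 + 30251 = 21291$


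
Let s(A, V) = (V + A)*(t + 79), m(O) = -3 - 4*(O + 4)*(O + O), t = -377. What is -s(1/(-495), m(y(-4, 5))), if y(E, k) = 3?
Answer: -25224508/495 ≈ -50959.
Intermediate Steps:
m(O) = -3 - 8*O*(4 + O) (m(O) = -3 - 4*(4 + O)*2*O = -3 - 8*O*(4 + O))
s(A, V) = -298*A - 298*V (s(A, V) = (V + A)*(-377 + 79) = (A + V)*(-298) = -298*A - 298*V)
-s(1/(-495), m(y(-4, 5))) = -(-298/(-495) - 298*(-3 - 32*3 - 8*3²)) = -(-298*(-1/495) - 298*(-3 - 96 - 8*9)) = -(298/495 - 298*(-3 - 96 - 72)) = -(298/495 - 298*(-171)) = -(298/495 + 50958) = -1*25224508/495 = -25224508/495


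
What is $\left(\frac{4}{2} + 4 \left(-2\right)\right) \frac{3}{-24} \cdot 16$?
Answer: $12$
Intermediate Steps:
$\left(\frac{4}{2} + 4 \left(-2\right)\right) \frac{3}{-24} \cdot 16 = \left(4 \cdot \frac{1}{2} - 8\right) 3 \left(- \frac{1}{24}\right) 16 = \left(2 - 8\right) \left(- \frac{1}{8}\right) 16 = \left(-6\right) \left(- \frac{1}{8}\right) 16 = \frac{3}{4} \cdot 16 = 12$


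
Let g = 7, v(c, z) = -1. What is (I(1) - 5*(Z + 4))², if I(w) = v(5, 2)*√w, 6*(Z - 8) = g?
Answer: 160801/36 ≈ 4466.7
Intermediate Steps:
Z = 55/6 (Z = 8 + (⅙)*7 = 8 + 7/6 = 55/6 ≈ 9.1667)
I(w) = -√w
(I(1) - 5*(Z + 4))² = (-√1 - 5*(55/6 + 4))² = (-1*1 - 5*79/6)² = (-1 - 395/6)² = (-401/6)² = 160801/36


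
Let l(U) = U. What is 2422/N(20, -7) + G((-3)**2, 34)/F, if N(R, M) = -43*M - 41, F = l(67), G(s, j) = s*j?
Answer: 120917/8710 ≈ 13.883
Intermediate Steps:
G(s, j) = j*s
F = 67
N(R, M) = -41 - 43*M
2422/N(20, -7) + G((-3)**2, 34)/F = 2422/(-41 - 43*(-7)) + (34*(-3)**2)/67 = 2422/(-41 + 301) + (34*9)*(1/67) = 2422/260 + 306*(1/67) = 2422*(1/260) + 306/67 = 1211/130 + 306/67 = 120917/8710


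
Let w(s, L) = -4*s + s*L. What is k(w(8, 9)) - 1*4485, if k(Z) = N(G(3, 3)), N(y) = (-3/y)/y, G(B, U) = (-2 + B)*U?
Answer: -13456/3 ≈ -4485.3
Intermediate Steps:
w(s, L) = -4*s + L*s
G(B, U) = U*(-2 + B)
N(y) = -3/y²
k(Z) = -⅓ (k(Z) = -3*1/(9*(-2 + 3)²) = -3/(3*1)² = -3/3² = -3*⅑ = -⅓)
k(w(8, 9)) - 1*4485 = -⅓ - 1*4485 = -⅓ - 4485 = -13456/3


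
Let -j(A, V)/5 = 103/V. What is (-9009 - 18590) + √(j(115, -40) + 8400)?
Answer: -27599 + √134606/4 ≈ -27507.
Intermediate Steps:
j(A, V) = -515/V
(-9009 - 18590) + √(j(115, -40) + 8400) = (-9009 - 18590) + √(-515/(-40) + 8400) = -27599 + √(-515*(-1/40) + 8400) = -27599 + √(103/8 + 8400) = -27599 + √(67303/8) = -27599 + √134606/4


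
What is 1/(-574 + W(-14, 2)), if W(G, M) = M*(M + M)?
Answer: -1/566 ≈ -0.0017668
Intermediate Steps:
W(G, M) = 2*M**2 (W(G, M) = M*(2*M) = 2*M**2)
1/(-574 + W(-14, 2)) = 1/(-574 + 2*2**2) = 1/(-574 + 2*4) = 1/(-574 + 8) = 1/(-566) = -1/566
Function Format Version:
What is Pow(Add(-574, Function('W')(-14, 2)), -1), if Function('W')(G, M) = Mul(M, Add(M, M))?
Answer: Rational(-1, 566) ≈ -0.0017668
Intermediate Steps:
Function('W')(G, M) = Mul(2, Pow(M, 2)) (Function('W')(G, M) = Mul(M, Mul(2, M)) = Mul(2, Pow(M, 2)))
Pow(Add(-574, Function('W')(-14, 2)), -1) = Pow(Add(-574, Mul(2, Pow(2, 2))), -1) = Pow(Add(-574, Mul(2, 4)), -1) = Pow(Add(-574, 8), -1) = Pow(-566, -1) = Rational(-1, 566)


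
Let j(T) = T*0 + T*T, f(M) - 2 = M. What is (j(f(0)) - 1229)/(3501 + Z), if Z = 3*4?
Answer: -1225/3513 ≈ -0.34870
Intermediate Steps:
f(M) = 2 + M
Z = 12
j(T) = T² (j(T) = 0 + T² = T²)
(j(f(0)) - 1229)/(3501 + Z) = ((2 + 0)² - 1229)/(3501 + 12) = (2² - 1229)/3513 = (4 - 1229)*(1/3513) = -1225*1/3513 = -1225/3513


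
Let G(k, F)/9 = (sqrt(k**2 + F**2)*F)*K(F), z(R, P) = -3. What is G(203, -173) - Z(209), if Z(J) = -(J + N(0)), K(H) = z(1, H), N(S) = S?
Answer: 209 + 4671*sqrt(71138) ≈ 1.2460e+6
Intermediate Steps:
K(H) = -3
Z(J) = -J (Z(J) = -(J + 0) = -J)
G(k, F) = -27*F*sqrt(F**2 + k**2) (G(k, F) = 9*((sqrt(k**2 + F**2)*F)*(-3)) = 9*((sqrt(F**2 + k**2)*F)*(-3)) = 9*((F*sqrt(F**2 + k**2))*(-3)) = 9*(-3*F*sqrt(F**2 + k**2)) = -27*F*sqrt(F**2 + k**2))
G(203, -173) - Z(209) = -27*(-173)*sqrt((-173)**2 + 203**2) - (-1)*209 = -27*(-173)*sqrt(29929 + 41209) - 1*(-209) = -27*(-173)*sqrt(71138) + 209 = 4671*sqrt(71138) + 209 = 209 + 4671*sqrt(71138)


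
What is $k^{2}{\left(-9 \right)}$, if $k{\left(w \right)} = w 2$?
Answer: $324$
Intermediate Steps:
$k{\left(w \right)} = 2 w$
$k^{2}{\left(-9 \right)} = \left(2 \left(-9\right)\right)^{2} = \left(-18\right)^{2} = 324$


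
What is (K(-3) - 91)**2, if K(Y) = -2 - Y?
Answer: 8100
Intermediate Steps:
(K(-3) - 91)**2 = ((-2 - 1*(-3)) - 91)**2 = ((-2 + 3) - 91)**2 = (1 - 91)**2 = (-90)**2 = 8100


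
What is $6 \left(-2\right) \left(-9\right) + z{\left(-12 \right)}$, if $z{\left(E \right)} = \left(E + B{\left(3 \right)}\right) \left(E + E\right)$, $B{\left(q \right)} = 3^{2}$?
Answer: $180$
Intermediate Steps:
$B{\left(q \right)} = 9$
$z{\left(E \right)} = 2 E \left(9 + E\right)$ ($z{\left(E \right)} = \left(E + 9\right) \left(E + E\right) = \left(9 + E\right) 2 E = 2 E \left(9 + E\right)$)
$6 \left(-2\right) \left(-9\right) + z{\left(-12 \right)} = 6 \left(-2\right) \left(-9\right) + 2 \left(-12\right) \left(9 - 12\right) = \left(-12\right) \left(-9\right) + 2 \left(-12\right) \left(-3\right) = 108 + 72 = 180$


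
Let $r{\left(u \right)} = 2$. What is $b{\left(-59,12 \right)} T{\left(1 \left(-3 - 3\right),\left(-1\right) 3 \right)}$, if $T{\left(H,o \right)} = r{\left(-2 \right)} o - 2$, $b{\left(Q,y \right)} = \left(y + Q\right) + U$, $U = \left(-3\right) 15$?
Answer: $736$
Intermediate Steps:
$U = -45$
$b{\left(Q,y \right)} = -45 + Q + y$ ($b{\left(Q,y \right)} = \left(y + Q\right) - 45 = \left(Q + y\right) - 45 = -45 + Q + y$)
$T{\left(H,o \right)} = -2 + 2 o$ ($T{\left(H,o \right)} = 2 o - 2 = -2 + 2 o$)
$b{\left(-59,12 \right)} T{\left(1 \left(-3 - 3\right),\left(-1\right) 3 \right)} = \left(-45 - 59 + 12\right) \left(-2 + 2 \left(\left(-1\right) 3\right)\right) = - 92 \left(-2 + 2 \left(-3\right)\right) = - 92 \left(-2 - 6\right) = \left(-92\right) \left(-8\right) = 736$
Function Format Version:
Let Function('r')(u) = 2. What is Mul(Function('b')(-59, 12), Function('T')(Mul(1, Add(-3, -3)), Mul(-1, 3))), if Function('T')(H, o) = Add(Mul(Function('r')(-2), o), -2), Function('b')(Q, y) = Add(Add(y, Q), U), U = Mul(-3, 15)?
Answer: 736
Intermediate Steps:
U = -45
Function('b')(Q, y) = Add(-45, Q, y) (Function('b')(Q, y) = Add(Add(y, Q), -45) = Add(Add(Q, y), -45) = Add(-45, Q, y))
Function('T')(H, o) = Add(-2, Mul(2, o)) (Function('T')(H, o) = Add(Mul(2, o), -2) = Add(-2, Mul(2, o)))
Mul(Function('b')(-59, 12), Function('T')(Mul(1, Add(-3, -3)), Mul(-1, 3))) = Mul(Add(-45, -59, 12), Add(-2, Mul(2, Mul(-1, 3)))) = Mul(-92, Add(-2, Mul(2, -3))) = Mul(-92, Add(-2, -6)) = Mul(-92, -8) = 736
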